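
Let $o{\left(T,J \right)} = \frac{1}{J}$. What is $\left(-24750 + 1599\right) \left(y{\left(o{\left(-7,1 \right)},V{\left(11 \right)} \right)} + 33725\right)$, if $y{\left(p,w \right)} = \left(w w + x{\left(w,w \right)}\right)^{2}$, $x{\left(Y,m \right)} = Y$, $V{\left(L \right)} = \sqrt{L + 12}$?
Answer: $-793546827 - 1064946 \sqrt{23} \approx -7.9865 \cdot 10^{8}$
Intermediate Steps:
$V{\left(L \right)} = \sqrt{12 + L}$
$y{\left(p,w \right)} = \left(w + w^{2}\right)^{2}$ ($y{\left(p,w \right)} = \left(w w + w\right)^{2} = \left(w^{2} + w\right)^{2} = \left(w + w^{2}\right)^{2}$)
$\left(-24750 + 1599\right) \left(y{\left(o{\left(-7,1 \right)},V{\left(11 \right)} \right)} + 33725\right) = \left(-24750 + 1599\right) \left(\left(\sqrt{12 + 11}\right)^{2} \left(1 + \sqrt{12 + 11}\right)^{2} + 33725\right) = - 23151 \left(\left(\sqrt{23}\right)^{2} \left(1 + \sqrt{23}\right)^{2} + 33725\right) = - 23151 \left(23 \left(1 + \sqrt{23}\right)^{2} + 33725\right) = - 23151 \left(33725 + 23 \left(1 + \sqrt{23}\right)^{2}\right) = -780767475 - 532473 \left(1 + \sqrt{23}\right)^{2}$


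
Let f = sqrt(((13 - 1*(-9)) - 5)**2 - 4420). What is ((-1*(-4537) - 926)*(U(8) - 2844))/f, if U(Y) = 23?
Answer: 10186631*I*sqrt(51)/459 ≈ 1.5849e+5*I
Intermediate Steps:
f = 9*I*sqrt(51) (f = sqrt(((13 + 9) - 5)**2 - 4420) = sqrt((22 - 5)**2 - 4420) = sqrt(17**2 - 4420) = sqrt(289 - 4420) = sqrt(-4131) = 9*I*sqrt(51) ≈ 64.273*I)
((-1*(-4537) - 926)*(U(8) - 2844))/f = ((-1*(-4537) - 926)*(23 - 2844))/((9*I*sqrt(51))) = ((4537 - 926)*(-2821))*(-I*sqrt(51)/459) = (3611*(-2821))*(-I*sqrt(51)/459) = -(-10186631)*I*sqrt(51)/459 = 10186631*I*sqrt(51)/459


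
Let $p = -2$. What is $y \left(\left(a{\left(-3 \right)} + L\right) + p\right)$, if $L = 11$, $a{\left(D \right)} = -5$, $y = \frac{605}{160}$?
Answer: $\frac{121}{8} \approx 15.125$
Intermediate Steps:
$y = \frac{121}{32}$ ($y = 605 \cdot \frac{1}{160} = \frac{121}{32} \approx 3.7813$)
$y \left(\left(a{\left(-3 \right)} + L\right) + p\right) = \frac{121 \left(\left(-5 + 11\right) - 2\right)}{32} = \frac{121 \left(6 - 2\right)}{32} = \frac{121}{32} \cdot 4 = \frac{121}{8}$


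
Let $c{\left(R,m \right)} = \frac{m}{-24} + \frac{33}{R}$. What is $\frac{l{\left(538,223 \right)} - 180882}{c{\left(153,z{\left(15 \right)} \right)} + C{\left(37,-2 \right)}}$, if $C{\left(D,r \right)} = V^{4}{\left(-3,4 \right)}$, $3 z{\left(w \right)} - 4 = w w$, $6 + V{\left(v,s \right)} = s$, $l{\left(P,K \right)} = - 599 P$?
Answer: $- \frac{615848256}{15955} \approx -38599.0$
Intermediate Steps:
$V{\left(v,s \right)} = -6 + s$
$z{\left(w \right)} = \frac{4}{3} + \frac{w^{2}}{3}$ ($z{\left(w \right)} = \frac{4}{3} + \frac{w w}{3} = \frac{4}{3} + \frac{w^{2}}{3}$)
$C{\left(D,r \right)} = 16$ ($C{\left(D,r \right)} = \left(-6 + 4\right)^{4} = \left(-2\right)^{4} = 16$)
$c{\left(R,m \right)} = \frac{33}{R} - \frac{m}{24}$ ($c{\left(R,m \right)} = m \left(- \frac{1}{24}\right) + \frac{33}{R} = - \frac{m}{24} + \frac{33}{R} = \frac{33}{R} - \frac{m}{24}$)
$\frac{l{\left(538,223 \right)} - 180882}{c{\left(153,z{\left(15 \right)} \right)} + C{\left(37,-2 \right)}} = \frac{\left(-599\right) 538 - 180882}{\left(\frac{33}{153} - \frac{\frac{4}{3} + \frac{15^{2}}{3}}{24}\right) + 16} = \frac{-322262 - 180882}{\left(33 \cdot \frac{1}{153} - \frac{\frac{4}{3} + \frac{1}{3} \cdot 225}{24}\right) + 16} = - \frac{503144}{\left(\frac{11}{51} - \frac{\frac{4}{3} + 75}{24}\right) + 16} = - \frac{503144}{\left(\frac{11}{51} - \frac{229}{72}\right) + 16} = - \frac{503144}{- \frac{3629}{1224} + 16} = - \frac{503144}{\frac{15955}{1224}} = \left(-503144\right) \frac{1224}{15955} = - \frac{615848256}{15955}$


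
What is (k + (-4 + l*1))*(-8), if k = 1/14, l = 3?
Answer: 52/7 ≈ 7.4286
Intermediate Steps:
k = 1/14 ≈ 0.071429
(k + (-4 + l*1))*(-8) = (1/14 + (-4 + 3*1))*(-8) = (1/14 + (-4 + 3))*(-8) = (1/14 - 1)*(-8) = -13/14*(-8) = 52/7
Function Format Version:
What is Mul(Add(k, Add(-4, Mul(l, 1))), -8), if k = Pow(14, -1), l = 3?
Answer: Rational(52, 7) ≈ 7.4286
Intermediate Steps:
k = Rational(1, 14) ≈ 0.071429
Mul(Add(k, Add(-4, Mul(l, 1))), -8) = Mul(Add(Rational(1, 14), Add(-4, Mul(3, 1))), -8) = Mul(Add(Rational(1, 14), Add(-4, 3)), -8) = Mul(Add(Rational(1, 14), -1), -8) = Mul(Rational(-13, 14), -8) = Rational(52, 7)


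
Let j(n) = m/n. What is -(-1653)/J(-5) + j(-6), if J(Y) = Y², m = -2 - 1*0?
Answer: 4984/75 ≈ 66.453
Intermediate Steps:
m = -2 (m = -2 + 0 = -2)
j(n) = -2/n
-(-1653)/J(-5) + j(-6) = -(-1653)/((-5)²) - 2/(-6) = -(-1653)/25 - 2*(-⅙) = -(-1653)/25 + ⅓ = -19*(-87/25) + ⅓ = 1653/25 + ⅓ = 4984/75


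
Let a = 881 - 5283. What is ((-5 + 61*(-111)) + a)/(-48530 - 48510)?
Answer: 5589/48520 ≈ 0.11519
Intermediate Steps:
a = -4402
((-5 + 61*(-111)) + a)/(-48530 - 48510) = ((-5 + 61*(-111)) - 4402)/(-48530 - 48510) = ((-5 - 6771) - 4402)/(-97040) = (-6776 - 4402)*(-1/97040) = -11178*(-1/97040) = 5589/48520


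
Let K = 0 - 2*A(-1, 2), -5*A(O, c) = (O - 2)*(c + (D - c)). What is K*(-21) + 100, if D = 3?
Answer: 878/5 ≈ 175.60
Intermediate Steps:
A(O, c) = 6/5 - 3*O/5 (A(O, c) = -(O - 2)*(c + (3 - c))/5 = -(-2 + O)*3/5 = -(-6 + 3*O)/5 = 6/5 - 3*O/5)
K = -18/5 (K = 0 - 2*(6/5 - ⅗*(-1)) = 0 - 2*(6/5 + ⅗) = 0 - 2*9/5 = 0 - 18/5 = -18/5 ≈ -3.6000)
K*(-21) + 100 = -18/5*(-21) + 100 = 378/5 + 100 = 878/5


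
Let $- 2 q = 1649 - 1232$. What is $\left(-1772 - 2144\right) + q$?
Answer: $- \frac{8249}{2} \approx -4124.5$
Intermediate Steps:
$q = - \frac{417}{2}$ ($q = - \frac{1649 - 1232}{2} = \left(- \frac{1}{2}\right) 417 = - \frac{417}{2} \approx -208.5$)
$\left(-1772 - 2144\right) + q = \left(-1772 - 2144\right) - \frac{417}{2} = -3916 - \frac{417}{2} = - \frac{8249}{2}$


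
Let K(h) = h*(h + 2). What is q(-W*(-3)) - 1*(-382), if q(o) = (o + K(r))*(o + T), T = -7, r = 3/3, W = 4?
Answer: 457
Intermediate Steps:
r = 1 (r = 3*(⅓) = 1)
K(h) = h*(2 + h)
q(o) = (-7 + o)*(3 + o) (q(o) = (o + 1*(2 + 1))*(o - 7) = (o + 1*3)*(-7 + o) = (o + 3)*(-7 + o) = (3 + o)*(-7 + o) = (-7 + o)*(3 + o))
q(-W*(-3)) - 1*(-382) = (-21 + (-1*4*(-3))² - 4*(-1*4)*(-3)) - 1*(-382) = (-21 + (-4*(-3))² - (-16)*(-3)) + 382 = (-21 + 12² - 4*12) + 382 = (-21 + 144 - 48) + 382 = 75 + 382 = 457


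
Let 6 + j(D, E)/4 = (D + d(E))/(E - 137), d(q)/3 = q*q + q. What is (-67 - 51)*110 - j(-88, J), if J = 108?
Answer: -234812/29 ≈ -8097.0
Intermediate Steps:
d(q) = 3*q + 3*q² (d(q) = 3*(q*q + q) = 3*(q² + q) = 3*(q + q²) = 3*q + 3*q²)
j(D, E) = -24 + 4*(D + 3*E*(1 + E))/(-137 + E) (j(D, E) = -24 + 4*((D + 3*E*(1 + E))/(E - 137)) = -24 + 4*((D + 3*E*(1 + E))/(-137 + E)) = -24 + 4*(D + 3*E*(1 + E))/(-137 + E))
(-67 - 51)*110 - j(-88, J) = (-67 - 51)*110 - 4*(822 - 88 - 3*108 + 3*108²)/(-137 + 108) = -118*110 - 4*(822 - 88 - 324 + 3*11664)/(-29) = -12980 - 4*(-1)*(822 - 88 - 324 + 34992)/29 = -12980 - 4*(-1)*35402/29 = -12980 - 1*(-141608/29) = -12980 + 141608/29 = -234812/29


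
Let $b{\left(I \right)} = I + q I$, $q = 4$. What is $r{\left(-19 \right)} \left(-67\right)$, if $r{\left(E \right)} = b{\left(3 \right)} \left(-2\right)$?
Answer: $2010$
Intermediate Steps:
$b{\left(I \right)} = 5 I$ ($b{\left(I \right)} = I + 4 I = 5 I$)
$r{\left(E \right)} = -30$ ($r{\left(E \right)} = 5 \cdot 3 \left(-2\right) = 15 \left(-2\right) = -30$)
$r{\left(-19 \right)} \left(-67\right) = \left(-30\right) \left(-67\right) = 2010$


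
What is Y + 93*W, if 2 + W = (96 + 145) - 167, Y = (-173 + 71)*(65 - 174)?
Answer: 17814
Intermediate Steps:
Y = 11118 (Y = -102*(-109) = 11118)
W = 72 (W = -2 + ((96 + 145) - 167) = -2 + (241 - 167) = -2 + 74 = 72)
Y + 93*W = 11118 + 93*72 = 11118 + 6696 = 17814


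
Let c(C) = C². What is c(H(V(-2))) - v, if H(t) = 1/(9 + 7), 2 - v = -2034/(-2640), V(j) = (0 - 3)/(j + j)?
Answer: -17257/14080 ≈ -1.2256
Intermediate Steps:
V(j) = -3/(2*j) (V(j) = -3*1/(2*j) = -3/(2*j))
v = 541/440 (v = 2 - (-2034)/(-2640) = 2 - (-2034)*(-1)/2640 = 2 - 1*339/440 = 2 - 339/440 = 541/440 ≈ 1.2295)
H(t) = 1/16
c(H(V(-2))) - v = (1/16)² - 1*541/440 = 1/256 - 541/440 = -17257/14080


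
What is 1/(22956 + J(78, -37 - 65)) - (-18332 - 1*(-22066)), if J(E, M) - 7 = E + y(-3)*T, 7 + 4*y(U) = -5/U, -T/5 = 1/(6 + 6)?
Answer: -774334507/207374 ≈ -3734.0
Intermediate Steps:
T = -5/12 (T = -5/(6 + 6) = -5/12 ≈ -0.41667)
y(U) = -7/4 - 5/(4*U) (y(U) = -7/4 + (-5/U)/4 = -7/4 - 5/(4*U))
J(E, M) = 68/9 + E (J(E, M) = 7 + (E + ((¼)*(-5 - 7*(-3))/(-3))*(-5/12)) = 7 + (E + ((¼)*(-⅓)*(-5 + 21))*(-5/12)) = 7 + (E + ((¼)*(-⅓)*16)*(-5/12)) = 7 + (E - 4/3*(-5/12)) = 7 + (E + 5/9) = 7 + (5/9 + E) = 68/9 + E)
1/(22956 + J(78, -37 - 65)) - (-18332 - 1*(-22066)) = 1/(22956 + (68/9 + 78)) - (-18332 - 1*(-22066)) = 1/(22956 + 770/9) - (-18332 + 22066) = 1/(207374/9) - 1*3734 = 9/207374 - 3734 = -774334507/207374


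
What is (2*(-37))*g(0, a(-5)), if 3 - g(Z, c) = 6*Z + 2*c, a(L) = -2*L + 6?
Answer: 2146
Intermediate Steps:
a(L) = 6 - 2*L
g(Z, c) = 3 - 6*Z - 2*c (g(Z, c) = 3 - (6*Z + 2*c) = 3 - (2*c + 6*Z) = 3 + (-6*Z - 2*c) = 3 - 6*Z - 2*c)
(2*(-37))*g(0, a(-5)) = (2*(-37))*(3 - 6*0 - 2*(6 - 2*(-5))) = -74*(3 + 0 - 2*(6 + 10)) = -74*(3 + 0 - 2*16) = -74*(3 + 0 - 32) = -74*(-29) = 2146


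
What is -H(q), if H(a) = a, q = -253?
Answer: 253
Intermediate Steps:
-H(q) = -1*(-253) = 253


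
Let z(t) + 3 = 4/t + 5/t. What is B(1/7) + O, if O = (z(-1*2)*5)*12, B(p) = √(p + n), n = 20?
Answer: -450 + √987/7 ≈ -445.51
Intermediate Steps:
z(t) = -3 + 9/t (z(t) = -3 + (4/t + 5/t) = -3 + 9/t)
B(p) = √(20 + p) (B(p) = √(p + 20) = √(20 + p))
O = -450 (O = ((-3 + 9/((-1*2)))*5)*12 = ((-3 + 9/(-2))*5)*12 = ((-3 + 9*(-½))*5)*12 = ((-3 - 9/2)*5)*12 = -15/2*5*12 = -75/2*12 = -450)
B(1/7) + O = √(20 + 1/7) - 450 = √(20 + ⅐) - 450 = √(141/7) - 450 = √987/7 - 450 = -450 + √987/7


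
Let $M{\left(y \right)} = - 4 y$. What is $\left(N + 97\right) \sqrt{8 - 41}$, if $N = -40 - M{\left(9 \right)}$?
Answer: $93 i \sqrt{33} \approx 534.24 i$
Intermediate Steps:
$N = -4$ ($N = -40 - \left(-4\right) 9 = -40 - -36 = -40 + 36 = -4$)
$\left(N + 97\right) \sqrt{8 - 41} = \left(-4 + 97\right) \sqrt{8 - 41} = 93 \sqrt{-33} = 93 i \sqrt{33}$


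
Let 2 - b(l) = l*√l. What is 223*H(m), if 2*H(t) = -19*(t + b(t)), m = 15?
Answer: -72029/2 + 63555*√15/2 ≈ 87059.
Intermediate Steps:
b(l) = 2 - l^(3/2) (b(l) = 2 - l*√l = 2 - l^(3/2))
H(t) = -19 - 19*t/2 + 19*t^(3/2)/2 (H(t) = (-19*(t + (2 - t^(3/2))))/2 = (-19*(2 + t - t^(3/2)))/2 = (-38 - 19*t + 19*t^(3/2))/2 = -19 - 19*t/2 + 19*t^(3/2)/2)
223*H(m) = 223*(-19 - 19/2*15 + 19*15^(3/2)/2) = 223*(-19 - 285/2 + 19*(15*√15)/2) = 223*(-19 - 285/2 + 285*√15/2) = 223*(-323/2 + 285*√15/2) = -72029/2 + 63555*√15/2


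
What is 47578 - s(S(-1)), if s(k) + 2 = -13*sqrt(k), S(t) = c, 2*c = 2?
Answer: 47593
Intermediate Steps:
c = 1 (c = (1/2)*2 = 1)
S(t) = 1
s(k) = -2 - 13*sqrt(k)
47578 - s(S(-1)) = 47578 - (-2 - 13*sqrt(1)) = 47578 - (-2 - 13*1) = 47578 - (-2 - 13) = 47578 - 1*(-15) = 47578 + 15 = 47593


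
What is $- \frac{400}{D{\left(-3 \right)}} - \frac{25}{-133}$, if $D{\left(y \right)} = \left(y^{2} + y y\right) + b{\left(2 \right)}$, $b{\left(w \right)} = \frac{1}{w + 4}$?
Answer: $- \frac{316475}{14497} \approx -21.83$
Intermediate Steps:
$b{\left(w \right)} = \frac{1}{4 + w}$
$D{\left(y \right)} = \frac{1}{6} + 2 y^{2}$ ($D{\left(y \right)} = \left(y^{2} + y y\right) + \frac{1}{4 + 2} = \left(y^{2} + y^{2}\right) + \frac{1}{6} = 2 y^{2} + \frac{1}{6} = \frac{1}{6} + 2 y^{2}$)
$- \frac{400}{D{\left(-3 \right)}} - \frac{25}{-133} = - \frac{400}{\frac{1}{6} + 2 \left(-3\right)^{2}} - \frac{25}{-133} = - \frac{400}{\frac{1}{6} + 2 \cdot 9} - - \frac{25}{133} = - \frac{400}{\frac{1}{6} + 18} + \frac{25}{133} = - \frac{400}{\frac{109}{6}} + \frac{25}{133} = \left(-400\right) \frac{6}{109} + \frac{25}{133} = - \frac{2400}{109} + \frac{25}{133} = - \frac{316475}{14497}$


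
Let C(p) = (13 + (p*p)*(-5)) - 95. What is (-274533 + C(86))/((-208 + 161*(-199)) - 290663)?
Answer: 62319/64582 ≈ 0.96496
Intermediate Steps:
C(p) = -82 - 5*p² (C(p) = (13 + p²*(-5)) - 95 = (13 - 5*p²) - 95 = -82 - 5*p²)
(-274533 + C(86))/((-208 + 161*(-199)) - 290663) = (-274533 + (-82 - 5*86²))/((-208 + 161*(-199)) - 290663) = (-274533 + (-82 - 5*7396))/((-208 - 32039) - 290663) = (-274533 + (-82 - 36980))/(-32247 - 290663) = (-274533 - 37062)/(-322910) = -311595*(-1/322910) = 62319/64582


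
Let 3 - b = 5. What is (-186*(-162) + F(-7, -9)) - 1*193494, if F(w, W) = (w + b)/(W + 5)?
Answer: -653439/4 ≈ -1.6336e+5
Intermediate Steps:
b = -2 (b = 3 - 1*5 = 3 - 5 = -2)
F(w, W) = (-2 + w)/(5 + W) (F(w, W) = (w - 2)/(W + 5) = (-2 + w)/(5 + W))
(-186*(-162) + F(-7, -9)) - 1*193494 = (-186*(-162) + (-2 - 7)/(5 - 9)) - 1*193494 = (30132 - 9/(-4)) - 193494 = (30132 - 1/4*(-9)) - 193494 = (30132 + 9/4) - 193494 = 120537/4 - 193494 = -653439/4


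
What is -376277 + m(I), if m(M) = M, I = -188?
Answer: -376465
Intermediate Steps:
-376277 + m(I) = -376277 - 188 = -376465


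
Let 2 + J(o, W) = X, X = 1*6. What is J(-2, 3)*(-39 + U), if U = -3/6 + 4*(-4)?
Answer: -222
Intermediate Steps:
X = 6
J(o, W) = 4 (J(o, W) = -2 + 6 = 4)
U = -33/2 (U = -3*⅙ - 16 = -½ - 16 = -33/2 ≈ -16.500)
J(-2, 3)*(-39 + U) = 4*(-39 - 33/2) = 4*(-111/2) = -222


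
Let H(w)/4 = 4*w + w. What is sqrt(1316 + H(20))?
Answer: 2*sqrt(429) ≈ 41.425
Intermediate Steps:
H(w) = 20*w (H(w) = 4*(4*w + w) = 4*(5*w) = 20*w)
sqrt(1316 + H(20)) = sqrt(1316 + 20*20) = sqrt(1316 + 400) = sqrt(1716) = 2*sqrt(429)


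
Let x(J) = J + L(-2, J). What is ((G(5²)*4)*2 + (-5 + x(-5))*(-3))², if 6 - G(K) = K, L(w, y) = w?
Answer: 13456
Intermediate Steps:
G(K) = 6 - K
x(J) = -2 + J (x(J) = J - 2 = -2 + J)
((G(5²)*4)*2 + (-5 + x(-5))*(-3))² = (((6 - 1*5²)*4)*2 + (-5 + (-2 - 5))*(-3))² = (((6 - 1*25)*4)*2 + (-5 - 7)*(-3))² = (((6 - 25)*4)*2 - 12*(-3))² = (-19*4*2 + 36)² = (-76*2 + 36)² = (-152 + 36)² = (-116)² = 13456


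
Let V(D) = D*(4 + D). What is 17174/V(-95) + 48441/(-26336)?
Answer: 33522019/227674720 ≈ 0.14724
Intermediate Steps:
17174/V(-95) + 48441/(-26336) = 17174/((-95*(4 - 95))) + 48441/(-26336) = 17174/((-95*(-91))) + 48441*(-1/26336) = 17174/8645 - 48441/26336 = 33522019/227674720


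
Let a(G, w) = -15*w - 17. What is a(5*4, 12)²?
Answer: 38809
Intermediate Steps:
a(G, w) = -17 - 15*w
a(5*4, 12)² = (-17 - 15*12)² = (-17 - 180)² = (-197)² = 38809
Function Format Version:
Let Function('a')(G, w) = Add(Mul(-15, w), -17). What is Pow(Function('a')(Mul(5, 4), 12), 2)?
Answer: 38809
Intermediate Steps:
Function('a')(G, w) = Add(-17, Mul(-15, w))
Pow(Function('a')(Mul(5, 4), 12), 2) = Pow(Add(-17, Mul(-15, 12)), 2) = Pow(Add(-17, -180), 2) = Pow(-197, 2) = 38809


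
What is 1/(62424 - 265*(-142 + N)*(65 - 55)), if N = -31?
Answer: 1/520874 ≈ 1.9198e-6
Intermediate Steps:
1/(62424 - 265*(-142 + N)*(65 - 55)) = 1/(62424 - 265*(-142 - 31)*(65 - 55)) = 1/(62424 - (-45845)*10) = 1/(62424 - 265*(-1730)) = 1/(62424 + 458450) = 1/520874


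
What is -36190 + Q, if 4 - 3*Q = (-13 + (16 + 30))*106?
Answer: -112064/3 ≈ -37355.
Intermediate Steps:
Q = -3494/3 (Q = 4/3 - (-13 + (16 + 30))*106/3 = 4/3 - (-13 + 46)*106/3 = 4/3 - 11*106 = 4/3 - ⅓*3498 = 4/3 - 1166 = -3494/3 ≈ -1164.7)
-36190 + Q = -36190 - 3494/3 = -112064/3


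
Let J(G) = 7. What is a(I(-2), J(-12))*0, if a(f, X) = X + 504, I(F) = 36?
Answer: 0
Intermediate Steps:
a(f, X) = 504 + X
a(I(-2), J(-12))*0 = (504 + 7)*0 = 511*0 = 0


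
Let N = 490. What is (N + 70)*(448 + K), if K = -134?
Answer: 175840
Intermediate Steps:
(N + 70)*(448 + K) = (490 + 70)*(448 - 134) = 560*314 = 175840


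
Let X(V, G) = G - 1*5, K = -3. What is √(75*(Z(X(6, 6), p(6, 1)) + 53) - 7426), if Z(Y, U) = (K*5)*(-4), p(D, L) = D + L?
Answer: √1049 ≈ 32.388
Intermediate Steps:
X(V, G) = -5 + G (X(V, G) = G - 5 = -5 + G)
Z(Y, U) = 60 (Z(Y, U) = -3*5*(-4) = -15*(-4) = 60)
√(75*(Z(X(6, 6), p(6, 1)) + 53) - 7426) = √(75*(60 + 53) - 7426) = √(75*113 - 7426) = √(8475 - 7426) = √1049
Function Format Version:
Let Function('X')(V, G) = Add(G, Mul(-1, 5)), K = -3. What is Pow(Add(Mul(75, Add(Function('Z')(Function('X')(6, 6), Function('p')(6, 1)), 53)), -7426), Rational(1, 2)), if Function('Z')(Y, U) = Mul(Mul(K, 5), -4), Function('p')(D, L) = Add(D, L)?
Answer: Pow(1049, Rational(1, 2)) ≈ 32.388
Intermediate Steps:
Function('X')(V, G) = Add(-5, G) (Function('X')(V, G) = Add(G, -5) = Add(-5, G))
Function('Z')(Y, U) = 60 (Function('Z')(Y, U) = Mul(Mul(-3, 5), -4) = Mul(-15, -4) = 60)
Pow(Add(Mul(75, Add(Function('Z')(Function('X')(6, 6), Function('p')(6, 1)), 53)), -7426), Rational(1, 2)) = Pow(Add(Mul(75, Add(60, 53)), -7426), Rational(1, 2)) = Pow(Add(Mul(75, 113), -7426), Rational(1, 2)) = Pow(Add(8475, -7426), Rational(1, 2)) = Pow(1049, Rational(1, 2))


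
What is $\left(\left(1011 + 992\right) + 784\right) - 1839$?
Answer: $948$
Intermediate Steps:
$\left(\left(1011 + 992\right) + 784\right) - 1839 = \left(2003 + 784\right) - 1839 = 2787 - 1839 = 948$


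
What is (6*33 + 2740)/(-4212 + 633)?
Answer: -2938/3579 ≈ -0.82090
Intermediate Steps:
(6*33 + 2740)/(-4212 + 633) = (198 + 2740)/(-3579) = 2938*(-1/3579) = -2938/3579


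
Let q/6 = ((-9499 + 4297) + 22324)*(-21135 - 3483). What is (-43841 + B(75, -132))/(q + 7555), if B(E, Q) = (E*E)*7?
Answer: 4466/2529048821 ≈ 1.7659e-6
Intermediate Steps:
B(E, Q) = 7*E**2 (B(E, Q) = E**2*7 = 7*E**2)
q = -2529056376 (q = 6*(((-9499 + 4297) + 22324)*(-21135 - 3483)) = 6*((-5202 + 22324)*(-24618)) = 6*(17122*(-24618)) = 6*(-421509396) = -2529056376)
(-43841 + B(75, -132))/(q + 7555) = (-43841 + 7*75**2)/(-2529056376 + 7555) = (-43841 + 7*5625)/(-2529048821) = (-43841 + 39375)*(-1/2529048821) = -4466*(-1/2529048821) = 4466/2529048821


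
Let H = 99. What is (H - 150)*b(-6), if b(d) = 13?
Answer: -663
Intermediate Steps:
(H - 150)*b(-6) = (99 - 150)*13 = -51*13 = -663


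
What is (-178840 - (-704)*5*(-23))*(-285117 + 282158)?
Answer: 768748200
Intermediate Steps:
(-178840 - (-704)*5*(-23))*(-285117 + 282158) = (-178840 - 64*(-55)*(-23))*(-2959) = (-178840 + 3520*(-23))*(-2959) = (-178840 - 80960)*(-2959) = -259800*(-2959) = 768748200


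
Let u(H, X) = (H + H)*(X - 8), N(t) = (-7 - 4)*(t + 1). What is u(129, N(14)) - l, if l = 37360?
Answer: -81994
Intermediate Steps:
N(t) = -11 - 11*t (N(t) = -11*(1 + t) = -11 - 11*t)
u(H, X) = 2*H*(-8 + X) (u(H, X) = (2*H)*(-8 + X) = 2*H*(-8 + X))
u(129, N(14)) - l = 2*129*(-8 + (-11 - 11*14)) - 1*37360 = 2*129*(-8 + (-11 - 154)) - 37360 = 2*129*(-8 - 165) - 37360 = 2*129*(-173) - 37360 = -44634 - 37360 = -81994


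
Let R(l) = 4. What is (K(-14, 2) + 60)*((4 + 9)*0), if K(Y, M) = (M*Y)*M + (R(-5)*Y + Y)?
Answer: 0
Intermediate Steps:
K(Y, M) = 5*Y + Y*M**2 (K(Y, M) = (M*Y)*M + (4*Y + Y) = Y*M**2 + 5*Y = 5*Y + Y*M**2)
(K(-14, 2) + 60)*((4 + 9)*0) = (-14*(5 + 2**2) + 60)*((4 + 9)*0) = (-14*(5 + 4) + 60)*(13*0) = (-14*9 + 60)*0 = (-126 + 60)*0 = -66*0 = 0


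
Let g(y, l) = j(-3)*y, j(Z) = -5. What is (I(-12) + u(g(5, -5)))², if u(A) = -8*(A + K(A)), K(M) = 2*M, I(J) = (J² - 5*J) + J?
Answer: 627264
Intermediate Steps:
I(J) = J² - 4*J
g(y, l) = -5*y
u(A) = -24*A (u(A) = -8*(A + 2*A) = -24*A)
(I(-12) + u(g(5, -5)))² = (-12*(-4 - 12) - (-120)*5)² = (-12*(-16) - 24*(-25))² = (192 + 600)² = 792² = 627264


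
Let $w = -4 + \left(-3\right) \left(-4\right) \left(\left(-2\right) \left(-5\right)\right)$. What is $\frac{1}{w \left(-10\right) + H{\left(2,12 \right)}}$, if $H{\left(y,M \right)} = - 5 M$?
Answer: $- \frac{1}{1220} \approx -0.00081967$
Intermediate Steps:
$w = 116$ ($w = -4 + 12 \cdot 10 = -4 + 120 = 116$)
$\frac{1}{w \left(-10\right) + H{\left(2,12 \right)}} = \frac{1}{116 \left(-10\right) - 60} = \frac{1}{-1160 - 60} = \frac{1}{-1220} = - \frac{1}{1220}$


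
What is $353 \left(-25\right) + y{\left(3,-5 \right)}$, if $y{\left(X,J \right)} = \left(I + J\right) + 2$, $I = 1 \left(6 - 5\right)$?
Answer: $-8827$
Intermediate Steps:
$I = 1$ ($I = 1 \cdot 1 = 1$)
$y{\left(X,J \right)} = 3 + J$ ($y{\left(X,J \right)} = \left(1 + J\right) + 2 = 3 + J$)
$353 \left(-25\right) + y{\left(3,-5 \right)} = 353 \left(-25\right) + \left(3 - 5\right) = -8825 - 2 = -8827$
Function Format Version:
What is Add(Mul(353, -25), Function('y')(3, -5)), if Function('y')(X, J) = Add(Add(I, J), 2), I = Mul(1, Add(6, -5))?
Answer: -8827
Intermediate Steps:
I = 1 (I = Mul(1, 1) = 1)
Function('y')(X, J) = Add(3, J) (Function('y')(X, J) = Add(Add(1, J), 2) = Add(3, J))
Add(Mul(353, -25), Function('y')(3, -5)) = Add(Mul(353, -25), Add(3, -5)) = Add(-8825, -2) = -8827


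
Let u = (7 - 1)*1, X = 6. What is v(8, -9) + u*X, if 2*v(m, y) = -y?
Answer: 81/2 ≈ 40.500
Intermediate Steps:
v(m, y) = -y/2 (v(m, y) = (-y)/2 = -y/2)
u = 6 (u = 6*1 = 6)
v(8, -9) + u*X = -½*(-9) + 6*6 = 9/2 + 36 = 81/2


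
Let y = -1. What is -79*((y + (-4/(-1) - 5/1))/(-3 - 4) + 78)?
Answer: -43292/7 ≈ -6184.6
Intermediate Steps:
-79*((y + (-4/(-1) - 5/1))/(-3 - 4) + 78) = -79*((-1 + (-4/(-1) - 5/1))/(-3 - 4) + 78) = -79*((-1 + (-4*(-1) - 5*1))/(-7) + 78) = -79*((-1 + (4 - 5))*(-⅐) + 78) = -79*((-1 - 1)*(-⅐) + 78) = -79*(-2*(-⅐) + 78) = -79*(2/7 + 78) = -79*548/7 = -43292/7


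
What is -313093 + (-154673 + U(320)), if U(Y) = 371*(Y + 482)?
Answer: -170224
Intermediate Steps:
U(Y) = 178822 + 371*Y (U(Y) = 371*(482 + Y) = 178822 + 371*Y)
-313093 + (-154673 + U(320)) = -313093 + (-154673 + (178822 + 371*320)) = -313093 + (-154673 + (178822 + 118720)) = -313093 + (-154673 + 297542) = -313093 + 142869 = -170224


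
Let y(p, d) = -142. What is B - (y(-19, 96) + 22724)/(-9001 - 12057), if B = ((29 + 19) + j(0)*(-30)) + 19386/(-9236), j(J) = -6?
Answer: 11036110457/48622922 ≈ 226.97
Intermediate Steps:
B = 1043211/4618 (B = ((29 + 19) - 6*(-30)) + 19386/(-9236) = (48 + 180) + 19386*(-1/9236) = 228 - 9693/4618 = 1043211/4618 ≈ 225.90)
B - (y(-19, 96) + 22724)/(-9001 - 12057) = 1043211/4618 - (-142 + 22724)/(-9001 - 12057) = 1043211/4618 - 22582/(-21058) = 1043211/4618 - 22582*(-1)/21058 = 1043211/4618 - 1*(-11291/10529) = 1043211/4618 + 11291/10529 = 11036110457/48622922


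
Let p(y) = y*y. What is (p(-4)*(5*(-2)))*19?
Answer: -3040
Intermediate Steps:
p(y) = y²
(p(-4)*(5*(-2)))*19 = ((-4)²*(5*(-2)))*19 = (16*(-10))*19 = -160*19 = -3040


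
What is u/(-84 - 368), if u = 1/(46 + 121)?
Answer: -1/75484 ≈ -1.3248e-5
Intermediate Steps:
u = 1/167 ≈ 0.0059880
u/(-84 - 368) = (1/167)/(-84 - 368) = (1/167)/(-452) = -1/452*1/167 = -1/75484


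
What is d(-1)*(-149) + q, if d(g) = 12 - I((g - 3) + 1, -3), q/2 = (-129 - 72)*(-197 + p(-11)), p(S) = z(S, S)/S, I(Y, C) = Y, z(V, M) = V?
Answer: 76557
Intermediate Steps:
p(S) = 1 (p(S) = S/S = 1)
q = 78792 (q = 2*((-129 - 72)*(-197 + 1)) = 2*(-201*(-196)) = 2*39396 = 78792)
d(g) = 14 - g (d(g) = 12 - ((g - 3) + 1) = 12 - ((-3 + g) + 1) = 12 - (-2 + g) = 12 + (2 - g) = 14 - g)
d(-1)*(-149) + q = (14 - 1*(-1))*(-149) + 78792 = (14 + 1)*(-149) + 78792 = 15*(-149) + 78792 = -2235 + 78792 = 76557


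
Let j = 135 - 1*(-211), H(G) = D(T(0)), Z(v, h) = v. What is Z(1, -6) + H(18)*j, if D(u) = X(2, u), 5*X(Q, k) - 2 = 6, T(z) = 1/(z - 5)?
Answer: 2773/5 ≈ 554.60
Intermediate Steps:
T(z) = 1/(-5 + z)
X(Q, k) = 8/5 (X(Q, k) = ⅖ + (⅕)*6 = ⅖ + 6/5 = 8/5)
D(u) = 8/5
H(G) = 8/5
j = 346 (j = 135 + 211 = 346)
Z(1, -6) + H(18)*j = 1 + (8/5)*346 = 1 + 2768/5 = 2773/5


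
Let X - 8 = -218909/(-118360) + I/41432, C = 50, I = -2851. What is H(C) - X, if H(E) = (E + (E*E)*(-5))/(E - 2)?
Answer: -164988798561/612986440 ≈ -269.16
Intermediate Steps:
H(E) = (E - 5*E²)/(-2 + E) (H(E) = (E + E²*(-5))/(-2 + E) = (E - 5*E²)/(-2 + E))
X = 2997720343/306493220 (X = 8 + (-218909/(-118360) - 2851/41432) = 8 + (-218909*(-1/118360) - 2851*1/41432) = 8 + (218909/118360 - 2851/41432) = 8 + 545774583/306493220 = 2997720343/306493220 ≈ 9.7807)
H(C) - X = 50*(1 - 5*50)/(-2 + 50) - 1*2997720343/306493220 = 50*(1 - 250)/48 - 2997720343/306493220 = 50*(1/48)*(-249) - 2997720343/306493220 = -2075/8 - 2997720343/306493220 = -164988798561/612986440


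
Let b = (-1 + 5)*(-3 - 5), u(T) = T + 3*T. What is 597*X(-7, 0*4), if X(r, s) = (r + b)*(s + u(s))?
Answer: 0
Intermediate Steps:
u(T) = 4*T
b = -32 (b = 4*(-8) = -32)
X(r, s) = 5*s*(-32 + r) (X(r, s) = (r - 32)*(s + 4*s) = (-32 + r)*(5*s) = 5*s*(-32 + r))
597*X(-7, 0*4) = 597*(5*(0*4)*(-32 - 7)) = 597*(5*0*(-39)) = 597*0 = 0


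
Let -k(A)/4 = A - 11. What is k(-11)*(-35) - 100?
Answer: -3180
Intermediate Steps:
k(A) = 44 - 4*A (k(A) = -4*(A - 11) = -4*(-11 + A) = 44 - 4*A)
k(-11)*(-35) - 100 = (44 - 4*(-11))*(-35) - 100 = (44 + 44)*(-35) - 100 = 88*(-35) - 100 = -3080 - 100 = -3180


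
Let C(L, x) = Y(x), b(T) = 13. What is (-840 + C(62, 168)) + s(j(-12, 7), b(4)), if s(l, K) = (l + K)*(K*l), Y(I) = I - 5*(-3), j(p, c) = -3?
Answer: -1047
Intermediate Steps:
Y(I) = 15 + I (Y(I) = I + 15 = 15 + I)
s(l, K) = K*l*(K + l) (s(l, K) = (K + l)*(K*l) = K*l*(K + l))
C(L, x) = 15 + x
(-840 + C(62, 168)) + s(j(-12, 7), b(4)) = (-840 + (15 + 168)) + 13*(-3)*(13 - 3) = (-840 + 183) + 13*(-3)*10 = -657 - 390 = -1047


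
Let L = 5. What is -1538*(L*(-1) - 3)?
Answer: 12304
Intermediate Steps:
-1538*(L*(-1) - 3) = -1538*(5*(-1) - 3) = -1538*(-5 - 3) = -1538*(-8) = 12304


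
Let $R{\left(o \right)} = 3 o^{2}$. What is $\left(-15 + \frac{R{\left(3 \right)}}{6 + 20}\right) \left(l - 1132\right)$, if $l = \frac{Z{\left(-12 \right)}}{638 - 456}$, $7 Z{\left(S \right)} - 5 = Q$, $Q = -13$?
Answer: $\frac{130877472}{8281} \approx 15805.0$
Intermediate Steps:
$Z{\left(S \right)} = - \frac{8}{7}$ ($Z{\left(S \right)} = \frac{5}{7} + \frac{1}{7} \left(-13\right) = \frac{5}{7} - \frac{13}{7} = - \frac{8}{7}$)
$l = - \frac{4}{637}$ ($l = - \frac{8}{7 \left(638 - 456\right)} = - \frac{8}{7 \cdot 182} = \left(- \frac{8}{7}\right) \frac{1}{182} = - \frac{4}{637} \approx -0.0062794$)
$\left(-15 + \frac{R{\left(3 \right)}}{6 + 20}\right) \left(l - 1132\right) = \left(-15 + \frac{3 \cdot 3^{2}}{6 + 20}\right) \left(- \frac{4}{637} - 1132\right) = \left(-15 + \frac{3 \cdot 9}{26}\right) \left(- \frac{721088}{637}\right) = \left(-15 + \frac{1}{26} \cdot 27\right) \left(- \frac{721088}{637}\right) = \left(-15 + \frac{27}{26}\right) \left(- \frac{721088}{637}\right) = \left(- \frac{363}{26}\right) \left(- \frac{721088}{637}\right) = \frac{130877472}{8281}$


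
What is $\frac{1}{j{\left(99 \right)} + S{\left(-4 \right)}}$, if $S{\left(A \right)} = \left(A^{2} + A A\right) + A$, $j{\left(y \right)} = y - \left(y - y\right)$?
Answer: $\frac{1}{127} \approx 0.007874$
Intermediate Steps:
$j{\left(y \right)} = y$ ($j{\left(y \right)} = y - 0 = y + 0 = y$)
$S{\left(A \right)} = A + 2 A^{2}$ ($S{\left(A \right)} = \left(A^{2} + A^{2}\right) + A = 2 A^{2} + A = A + 2 A^{2}$)
$\frac{1}{j{\left(99 \right)} + S{\left(-4 \right)}} = \frac{1}{99 - 4 \left(1 + 2 \left(-4\right)\right)} = \frac{1}{99 - 4 \left(1 - 8\right)} = \frac{1}{99 - -28} = \frac{1}{99 + 28} = \frac{1}{127}$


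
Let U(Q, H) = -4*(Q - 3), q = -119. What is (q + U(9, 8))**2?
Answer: 20449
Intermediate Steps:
U(Q, H) = 12 - 4*Q (U(Q, H) = -4*(-3 + Q) = 12 - 4*Q)
(q + U(9, 8))**2 = (-119 + (12 - 4*9))**2 = (-119 + (12 - 36))**2 = (-119 - 24)**2 = (-143)**2 = 20449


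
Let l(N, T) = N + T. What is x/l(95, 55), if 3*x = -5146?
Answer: -2573/225 ≈ -11.436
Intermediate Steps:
x = -5146/3 (x = (⅓)*(-5146) = -5146/3 ≈ -1715.3)
x/l(95, 55) = -5146/(3*(95 + 55)) = -5146/3/150 = -5146/3*1/150 = -2573/225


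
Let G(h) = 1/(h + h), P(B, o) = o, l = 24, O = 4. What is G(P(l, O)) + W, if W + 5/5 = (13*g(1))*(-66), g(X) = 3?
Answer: -20599/8 ≈ -2574.9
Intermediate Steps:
G(h) = 1/(2*h)
W = -2575 (W = -1 + (13*3)*(-66) = -1 + 39*(-66) = -1 - 2574 = -2575)
G(P(l, O)) + W = (½)/4 - 2575 = (½)*(¼) - 2575 = ⅛ - 2575 = -20599/8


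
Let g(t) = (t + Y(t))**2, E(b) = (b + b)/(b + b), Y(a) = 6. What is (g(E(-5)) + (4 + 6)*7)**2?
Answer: 14161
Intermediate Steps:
E(b) = 1 (E(b) = (2*b)/((2*b)) = (2*b)*(1/(2*b)) = 1)
g(t) = (6 + t)**2 (g(t) = (t + 6)**2 = (6 + t)**2)
(g(E(-5)) + (4 + 6)*7)**2 = ((6 + 1)**2 + (4 + 6)*7)**2 = (7**2 + 10*7)**2 = (49 + 70)**2 = 119**2 = 14161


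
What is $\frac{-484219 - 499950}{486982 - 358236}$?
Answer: $- \frac{984169}{128746} \approx -7.6443$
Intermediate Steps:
$\frac{-484219 - 499950}{486982 - 358236} = - \frac{984169}{486982 - 358236} = - \frac{984169}{128746}$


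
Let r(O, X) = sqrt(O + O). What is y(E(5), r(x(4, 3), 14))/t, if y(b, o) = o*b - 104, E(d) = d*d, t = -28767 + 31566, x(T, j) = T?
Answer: -104/2799 + 50*sqrt(2)/2799 ≈ -0.011893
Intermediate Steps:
t = 2799
E(d) = d**2
r(O, X) = sqrt(2)*sqrt(O) (r(O, X) = sqrt(2*O) = sqrt(2)*sqrt(O))
y(b, o) = -104 + b*o (y(b, o) = b*o - 104 = -104 + b*o)
y(E(5), r(x(4, 3), 14))/t = (-104 + 5**2*(sqrt(2)*sqrt(4)))/2799 = (-104 + 25*(sqrt(2)*2))*(1/2799) = (-104 + 25*(2*sqrt(2)))*(1/2799) = (-104 + 50*sqrt(2))*(1/2799) = -104/2799 + 50*sqrt(2)/2799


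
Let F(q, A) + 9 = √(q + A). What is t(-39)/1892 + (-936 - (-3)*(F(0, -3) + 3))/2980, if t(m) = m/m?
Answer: -450497/1409540 + 3*I*√3/2980 ≈ -0.31961 + 0.0017437*I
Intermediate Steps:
t(m) = 1
F(q, A) = -9 + √(A + q) (F(q, A) = -9 + √(q + A) = -9 + √(A + q))
t(-39)/1892 + (-936 - (-3)*(F(0, -3) + 3))/2980 = 1/1892 + (-936 - (-3)*((-9 + √(-3 + 0)) + 3))/2980 = 1*(1/1892) + (-936 - (-3)*((-9 + √(-3)) + 3))*(1/2980) = 1/1892 + (-936 - (-3)*((-9 + I*√3) + 3))*(1/2980) = 1/1892 + (-936 - (-3)*(-6 + I*√3))*(1/2980) = 1/1892 + (-936 - (18 - 3*I*√3))*(1/2980) = 1/1892 + (-936 + (-18 + 3*I*√3))*(1/2980) = 1/1892 + (-954 + 3*I*√3)*(1/2980) = 1/1892 + (-477/1490 + 3*I*√3/2980) = -450497/1409540 + 3*I*√3/2980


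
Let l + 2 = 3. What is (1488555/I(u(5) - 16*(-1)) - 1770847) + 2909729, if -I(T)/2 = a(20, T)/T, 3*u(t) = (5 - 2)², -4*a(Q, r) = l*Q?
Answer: 7934273/2 ≈ 3.9671e+6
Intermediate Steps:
l = 1 (l = -2 + 3 = 1)
a(Q, r) = -Q/4
u(t) = 3 (u(t) = (5 - 2)²/3 = (⅓)*3² = (⅓)*9 = 3)
I(T) = 10/T (I(T) = -2*(-¼*20)/T = -(-10)/T = 10/T)
(1488555/I(u(5) - 16*(-1)) - 1770847) + 2909729 = (1488555/((10/(3 - 16*(-1)))) - 1770847) + 2909729 = (1488555/((10/(3 + 16))) - 1770847) + 2909729 = (1488555/((10/19)) - 1770847) + 2909729 = (1488555/((10*(1/19))) - 1770847) + 2909729 = (1488555/(10/19) - 1770847) + 2909729 = (1488555*(19/10) - 1770847) + 2909729 = (5656509/2 - 1770847) + 2909729 = 2114815/2 + 2909729 = 7934273/2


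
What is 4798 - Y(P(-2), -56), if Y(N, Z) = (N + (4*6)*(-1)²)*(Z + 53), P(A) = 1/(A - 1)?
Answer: 4869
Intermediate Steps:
P(A) = 1/(-1 + A)
Y(N, Z) = (24 + N)*(53 + Z) (Y(N, Z) = (N + 24*1)*(53 + Z) = (N + 24)*(53 + Z) = (24 + N)*(53 + Z))
4798 - Y(P(-2), -56) = 4798 - (1272 + 24*(-56) + 53/(-1 - 2) - 56/(-1 - 2)) = 4798 - (1272 - 1344 + 53/(-3) - 56/(-3)) = 4798 - (1272 - 1344 + 53*(-⅓) - ⅓*(-56)) = 4798 - (1272 - 1344 - 53/3 + 56/3) = 4798 - 1*(-71) = 4798 + 71 = 4869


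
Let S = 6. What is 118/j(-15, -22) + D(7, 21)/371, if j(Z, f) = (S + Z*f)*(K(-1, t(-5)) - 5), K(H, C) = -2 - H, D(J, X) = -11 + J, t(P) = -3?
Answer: -529/7632 ≈ -0.069313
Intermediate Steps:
j(Z, f) = -36 - 6*Z*f (j(Z, f) = (6 + Z*f)*((-2 - 1*(-1)) - 5) = (6 + Z*f)*((-2 + 1) - 5) = (6 + Z*f)*(-1 - 5) = (6 + Z*f)*(-6) = -36 - 6*Z*f)
118/j(-15, -22) + D(7, 21)/371 = 118/(-36 - 6*(-15)*(-22)) + (-11 + 7)/371 = 118/(-36 - 1980) - 4*1/371 = 118/(-2016) - 4/371 = 118*(-1/2016) - 4/371 = -59/1008 - 4/371 = -529/7632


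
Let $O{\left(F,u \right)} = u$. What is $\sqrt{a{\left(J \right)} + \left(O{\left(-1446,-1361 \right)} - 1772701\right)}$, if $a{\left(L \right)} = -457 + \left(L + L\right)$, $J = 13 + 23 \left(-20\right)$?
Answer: $i \sqrt{1775413} \approx 1332.4 i$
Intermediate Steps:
$J = -447$ ($J = 13 - 460 = -447$)
$a{\left(L \right)} = -457 + 2 L$
$\sqrt{a{\left(J \right)} + \left(O{\left(-1446,-1361 \right)} - 1772701\right)} = \sqrt{\left(-457 + 2 \left(-447\right)\right) - 1774062} = \sqrt{\left(-457 - 894\right) - 1774062} = \sqrt{-1351 - 1774062} = \sqrt{-1775413} = i \sqrt{1775413}$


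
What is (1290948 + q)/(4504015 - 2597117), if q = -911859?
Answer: 379089/1906898 ≈ 0.19880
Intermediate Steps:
(1290948 + q)/(4504015 - 2597117) = (1290948 - 911859)/(4504015 - 2597117) = 379089/1906898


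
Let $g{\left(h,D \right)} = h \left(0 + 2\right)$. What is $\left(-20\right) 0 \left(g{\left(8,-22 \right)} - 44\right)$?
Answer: $0$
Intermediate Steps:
$g{\left(h,D \right)} = 2 h$ ($g{\left(h,D \right)} = h 2 = 2 h$)
$\left(-20\right) 0 \left(g{\left(8,-22 \right)} - 44\right) = \left(-20\right) 0 \left(2 \cdot 8 - 44\right) = 0 \left(16 - 44\right) = 0 \left(-28\right) = 0$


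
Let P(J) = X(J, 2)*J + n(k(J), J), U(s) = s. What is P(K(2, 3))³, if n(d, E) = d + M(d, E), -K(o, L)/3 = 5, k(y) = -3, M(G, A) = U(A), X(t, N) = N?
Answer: -110592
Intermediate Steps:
M(G, A) = A
K(o, L) = -15 (K(o, L) = -3*5 = -15)
n(d, E) = E + d (n(d, E) = d + E = E + d)
P(J) = -3 + 3*J (P(J) = 2*J + (J - 3) = 2*J + (-3 + J) = -3 + 3*J)
P(K(2, 3))³ = (-3 + 3*(-15))³ = (-3 - 45)³ = (-48)³ = -110592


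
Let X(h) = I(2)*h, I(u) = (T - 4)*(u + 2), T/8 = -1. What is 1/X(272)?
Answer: -1/13056 ≈ -7.6593e-5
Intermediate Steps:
T = -8 (T = 8*(-1) = -8)
I(u) = -24 - 12*u (I(u) = (-8 - 4)*(u + 2) = -12*(2 + u) = -24 - 12*u)
X(h) = -48*h (X(h) = (-24 - 12*2)*h = (-24 - 24)*h = -48*h)
1/X(272) = 1/(-48*272) = 1/(-13056) = -1/13056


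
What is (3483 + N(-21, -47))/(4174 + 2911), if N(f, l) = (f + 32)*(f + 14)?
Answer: 262/545 ≈ 0.48073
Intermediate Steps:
N(f, l) = (14 + f)*(32 + f) (N(f, l) = (32 + f)*(14 + f) = (14 + f)*(32 + f))
(3483 + N(-21, -47))/(4174 + 2911) = (3483 + (448 + (-21)² + 46*(-21)))/(4174 + 2911) = (3483 + (448 + 441 - 966))/7085 = (3483 - 77)*(1/7085) = 3406*(1/7085) = 262/545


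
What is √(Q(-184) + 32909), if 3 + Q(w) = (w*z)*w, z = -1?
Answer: 5*I*√38 ≈ 30.822*I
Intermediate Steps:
Q(w) = -3 - w² (Q(w) = -3 + (w*(-1))*w = -3 + (-w)*w = -3 - w²)
√(Q(-184) + 32909) = √((-3 - 1*(-184)²) + 32909) = √((-3 - 1*33856) + 32909) = √((-3 - 33856) + 32909) = √(-33859 + 32909) = √(-950) = 5*I*√38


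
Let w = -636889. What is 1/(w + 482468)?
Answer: -1/154421 ≈ -6.4758e-6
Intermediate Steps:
1/(w + 482468) = 1/(-636889 + 482468) = 1/(-154421) = -1/154421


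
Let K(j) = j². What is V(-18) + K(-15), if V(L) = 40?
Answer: 265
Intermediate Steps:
V(-18) + K(-15) = 40 + (-15)² = 40 + 225 = 265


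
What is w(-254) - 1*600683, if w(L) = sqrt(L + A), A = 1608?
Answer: -600683 + sqrt(1354) ≈ -6.0065e+5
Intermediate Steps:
w(L) = sqrt(1608 + L) (w(L) = sqrt(L + 1608) = sqrt(1608 + L))
w(-254) - 1*600683 = sqrt(1608 - 254) - 1*600683 = sqrt(1354) - 600683 = -600683 + sqrt(1354)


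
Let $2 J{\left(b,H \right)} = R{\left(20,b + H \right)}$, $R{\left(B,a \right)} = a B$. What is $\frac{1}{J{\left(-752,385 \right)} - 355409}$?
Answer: $- \frac{1}{359079} \approx -2.7849 \cdot 10^{-6}$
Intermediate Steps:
$R{\left(B,a \right)} = B a$
$J{\left(b,H \right)} = 10 H + 10 b$ ($J{\left(b,H \right)} = \frac{20 \left(b + H\right)}{2} = \frac{20 \left(H + b\right)}{2} = \frac{20 H + 20 b}{2} = 10 H + 10 b$)
$\frac{1}{J{\left(-752,385 \right)} - 355409} = \frac{1}{\left(10 \cdot 385 + 10 \left(-752\right)\right) - 355409} = \frac{1}{\left(3850 - 7520\right) - 355409} = \frac{1}{-3670 - 355409} = \frac{1}{-359079} = - \frac{1}{359079}$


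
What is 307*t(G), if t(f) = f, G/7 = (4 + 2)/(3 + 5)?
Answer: 6447/4 ≈ 1611.8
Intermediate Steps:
G = 21/4 (G = 7*((4 + 2)/(3 + 5)) = 7*(6/8) = 7*(6*(⅛)) = 7*(¾) = 21/4 ≈ 5.2500)
307*t(G) = 307*(21/4) = 6447/4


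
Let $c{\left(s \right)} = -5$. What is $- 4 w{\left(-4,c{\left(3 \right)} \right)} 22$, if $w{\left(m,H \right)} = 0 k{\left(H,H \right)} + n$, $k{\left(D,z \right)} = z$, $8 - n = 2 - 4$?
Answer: $-880$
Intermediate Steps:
$n = 10$ ($n = 8 - \left(2 - 4\right) = 8 - -2 = 8 + 2 = 10$)
$w{\left(m,H \right)} = 10$ ($w{\left(m,H \right)} = 0 H + 10 = 0 + 10 = 10$)
$- 4 w{\left(-4,c{\left(3 \right)} \right)} 22 = \left(-4\right) 10 \cdot 22 = \left(-40\right) 22 = -880$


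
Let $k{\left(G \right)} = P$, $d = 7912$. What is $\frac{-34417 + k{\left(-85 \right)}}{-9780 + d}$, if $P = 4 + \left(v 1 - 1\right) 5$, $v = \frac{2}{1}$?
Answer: $\frac{8602}{467} \approx 18.42$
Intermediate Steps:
$v = 2$ ($v = 2 \cdot 1 = 2$)
$P = 9$ ($P = 4 + \left(2 \cdot 1 - 1\right) 5 = 4 + \left(2 - 1\right) 5 = 4 + 1 \cdot 5 = 4 + 5 = 9$)
$k{\left(G \right)} = 9$
$\frac{-34417 + k{\left(-85 \right)}}{-9780 + d} = \frac{-34417 + 9}{-9780 + 7912} = - \frac{34408}{-1868} = \left(-34408\right) \left(- \frac{1}{1868}\right) = \frac{8602}{467}$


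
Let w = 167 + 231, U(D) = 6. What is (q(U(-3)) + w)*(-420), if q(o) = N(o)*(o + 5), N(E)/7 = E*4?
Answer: -943320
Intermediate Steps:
N(E) = 28*E (N(E) = 7*(E*4) = 7*(4*E) = 28*E)
q(o) = 28*o*(5 + o) (q(o) = (28*o)*(o + 5) = (28*o)*(5 + o) = 28*o*(5 + o))
w = 398
(q(U(-3)) + w)*(-420) = (28*6*(5 + 6) + 398)*(-420) = (28*6*11 + 398)*(-420) = (1848 + 398)*(-420) = 2246*(-420) = -943320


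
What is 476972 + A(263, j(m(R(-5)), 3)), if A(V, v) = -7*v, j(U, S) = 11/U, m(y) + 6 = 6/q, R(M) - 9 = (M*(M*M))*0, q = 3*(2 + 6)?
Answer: 10970664/23 ≈ 4.7699e+5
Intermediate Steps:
q = 24 (q = 3*8 = 24)
R(M) = 9 (R(M) = 9 + (M*(M*M))*0 = 9 + (M*M**2)*0 = 9 + M**3*0 = 9 + 0 = 9)
m(y) = -23/4 (m(y) = -6 + 6/24 = -6 + 6*(1/24) = -6 + 1/4 = -23/4)
476972 + A(263, j(m(R(-5)), 3)) = 476972 - 77/(-23/4) = 476972 - 77*(-4)/23 = 476972 - 7*(-44/23) = 476972 + 308/23 = 10970664/23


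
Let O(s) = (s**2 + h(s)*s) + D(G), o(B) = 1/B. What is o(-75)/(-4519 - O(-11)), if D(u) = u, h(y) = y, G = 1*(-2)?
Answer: 1/356925 ≈ 2.8017e-6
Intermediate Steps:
G = -2
O(s) = -2 + 2*s**2 (O(s) = (s**2 + s*s) - 2 = (s**2 + s**2) - 2 = 2*s**2 - 2 = -2 + 2*s**2)
o(-75)/(-4519 - O(-11)) = 1/((-75)*(-4519 - (-2 + 2*(-11)**2))) = -1/(75*(-4519 - (-2 + 2*121))) = -1/(75*(-4519 - (-2 + 242))) = -1/(75*(-4519 - 1*240)) = -1/(75*(-4519 - 240)) = -1/75/(-4759) = -1/75*(-1/4759) = 1/356925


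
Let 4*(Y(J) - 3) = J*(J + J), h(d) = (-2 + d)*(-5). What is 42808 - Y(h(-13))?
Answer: 79985/2 ≈ 39993.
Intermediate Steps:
h(d) = 10 - 5*d
Y(J) = 3 + J**2/2 (Y(J) = 3 + (J*(J + J))/4 = 3 + (J*(2*J))/4 = 3 + (2*J**2)/4 = 3 + J**2/2)
42808 - Y(h(-13)) = 42808 - (3 + (10 - 5*(-13))**2/2) = 42808 - (3 + (10 + 65)**2/2) = 42808 - (3 + (1/2)*75**2) = 42808 - (3 + (1/2)*5625) = 42808 - (3 + 5625/2) = 42808 - 1*5631/2 = 42808 - 5631/2 = 79985/2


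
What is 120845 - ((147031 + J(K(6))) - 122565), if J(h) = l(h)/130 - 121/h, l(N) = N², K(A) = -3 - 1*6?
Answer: 112746971/1170 ≈ 96365.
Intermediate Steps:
K(A) = -9 (K(A) = -3 - 6 = -9)
J(h) = -121/h + h²/130 (J(h) = h²/130 - 121/h = -121/h + h²/130)
120845 - ((147031 + J(K(6))) - 122565) = 120845 - ((147031 + (1/130)*(-15730 + (-9)³)/(-9)) - 122565) = 120845 - ((147031 + (1/130)*(-⅑)*(-15730 - 729)) - 122565) = 120845 - ((147031 + (1/130)*(-⅑)*(-16459)) - 122565) = 120845 - ((147031 + 16459/1170) - 122565) = 120845 - (172042729/1170 - 122565) = 120845 - 1*28641679/1170 = 120845 - 28641679/1170 = 112746971/1170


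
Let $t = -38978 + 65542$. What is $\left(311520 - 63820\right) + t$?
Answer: $274264$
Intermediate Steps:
$t = 26564$
$\left(311520 - 63820\right) + t = \left(311520 - 63820\right) + 26564 = 247700 + 26564 = 274264$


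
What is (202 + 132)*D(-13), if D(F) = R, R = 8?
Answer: 2672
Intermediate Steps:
D(F) = 8
(202 + 132)*D(-13) = (202 + 132)*8 = 334*8 = 2672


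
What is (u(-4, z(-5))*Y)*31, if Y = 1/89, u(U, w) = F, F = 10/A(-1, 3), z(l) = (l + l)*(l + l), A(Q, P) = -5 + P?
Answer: -155/89 ≈ -1.7416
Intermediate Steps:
z(l) = 4*l**2 (z(l) = (2*l)*(2*l) = 4*l**2)
F = -5 (F = 10/(-5 + 3) = 10/(-2) = 10*(-1/2) = -5)
u(U, w) = -5
Y = 1/89 ≈ 0.011236
(u(-4, z(-5))*Y)*31 = -5*1/89*31 = -5/89*31 = -155/89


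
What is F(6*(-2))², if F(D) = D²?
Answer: 20736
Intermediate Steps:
F(6*(-2))² = ((6*(-2))²)² = ((-12)²)² = 144² = 20736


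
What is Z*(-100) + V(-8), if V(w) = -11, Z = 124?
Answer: -12411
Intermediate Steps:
Z*(-100) + V(-8) = 124*(-100) - 11 = -12400 - 11 = -12411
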